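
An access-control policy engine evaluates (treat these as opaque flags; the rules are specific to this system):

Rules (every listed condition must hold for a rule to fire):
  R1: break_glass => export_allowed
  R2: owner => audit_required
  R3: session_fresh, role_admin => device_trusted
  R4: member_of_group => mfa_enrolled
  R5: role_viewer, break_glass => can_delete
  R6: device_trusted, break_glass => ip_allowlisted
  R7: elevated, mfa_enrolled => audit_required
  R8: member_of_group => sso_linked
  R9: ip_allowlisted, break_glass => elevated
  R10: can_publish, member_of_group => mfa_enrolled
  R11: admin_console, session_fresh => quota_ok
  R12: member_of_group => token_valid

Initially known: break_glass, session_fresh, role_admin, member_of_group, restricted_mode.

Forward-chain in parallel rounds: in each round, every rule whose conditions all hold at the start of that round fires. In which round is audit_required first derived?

Round 1: R1 [break_glass => export_allowed]; R3 [session_fresh, role_admin => device_trusted]; R4 [member_of_group => mfa_enrolled]; R8 [member_of_group => sso_linked]; R12 [member_of_group => token_valid]. Adds export_allowed, device_trusted, mfa_enrolled, sso_linked, token_valid.
Round 2: R6 [device_trusted, break_glass => ip_allowlisted]. Adds ip_allowlisted.
Round 3: R9 [ip_allowlisted, break_glass => elevated]. Adds elevated.
Round 4: R7 [elevated, mfa_enrolled => audit_required]. Adds audit_required.
audit_required first appears in round 4.

4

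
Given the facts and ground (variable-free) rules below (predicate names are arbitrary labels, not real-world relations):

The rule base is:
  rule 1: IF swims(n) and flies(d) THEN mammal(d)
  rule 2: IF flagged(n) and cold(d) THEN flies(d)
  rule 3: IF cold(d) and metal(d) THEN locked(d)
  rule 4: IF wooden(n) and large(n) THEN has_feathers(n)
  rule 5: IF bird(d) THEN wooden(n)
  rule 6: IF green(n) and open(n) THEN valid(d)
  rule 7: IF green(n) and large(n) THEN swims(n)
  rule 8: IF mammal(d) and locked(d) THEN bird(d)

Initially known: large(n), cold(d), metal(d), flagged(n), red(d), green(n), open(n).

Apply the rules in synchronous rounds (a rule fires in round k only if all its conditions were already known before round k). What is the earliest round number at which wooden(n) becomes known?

Round 1 fires rule 2, rule 3, rule 6, rule 7, giving flies(d), locked(d), valid(d), swims(n).
Round 2 fires rule 1, giving mammal(d).
Round 3 fires rule 8, giving bird(d).
Round 4 fires rule 5, giving wooden(n).
wooden(n) first appears in round 4.

4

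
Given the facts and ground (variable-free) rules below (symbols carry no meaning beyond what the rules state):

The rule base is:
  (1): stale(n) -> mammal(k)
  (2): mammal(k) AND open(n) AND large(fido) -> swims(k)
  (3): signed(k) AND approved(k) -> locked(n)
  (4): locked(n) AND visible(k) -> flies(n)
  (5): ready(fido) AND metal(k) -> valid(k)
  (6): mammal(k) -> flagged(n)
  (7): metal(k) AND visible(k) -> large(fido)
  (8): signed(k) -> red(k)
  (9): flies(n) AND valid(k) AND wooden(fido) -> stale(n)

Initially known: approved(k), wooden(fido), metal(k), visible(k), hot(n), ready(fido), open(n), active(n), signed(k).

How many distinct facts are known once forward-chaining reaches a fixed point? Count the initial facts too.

18

Round 1 fires (3), (5), (7), (8), giving locked(n), valid(k), large(fido), red(k).
Round 2 fires (4), giving flies(n).
Round 3 fires (9), giving stale(n).
Round 4 fires (1), giving mammal(k).
Round 5 fires (2), (6), giving swims(k), flagged(n).
Closure: {active(n), approved(k), flagged(n), flies(n), hot(n), large(fido), locked(n), mammal(k), metal(k), open(n), ready(fido), red(k), signed(k), stale(n), swims(k), valid(k), visible(k), wooden(fido)} — 18 facts.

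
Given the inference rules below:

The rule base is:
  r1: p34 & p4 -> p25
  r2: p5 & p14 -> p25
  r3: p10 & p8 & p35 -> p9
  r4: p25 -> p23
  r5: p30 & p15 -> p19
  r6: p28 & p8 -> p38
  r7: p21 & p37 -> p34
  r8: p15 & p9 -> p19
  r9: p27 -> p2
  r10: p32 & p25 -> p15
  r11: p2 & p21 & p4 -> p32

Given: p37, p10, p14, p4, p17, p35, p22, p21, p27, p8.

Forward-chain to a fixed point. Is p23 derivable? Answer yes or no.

yes

Round 1: r3 [p10 & p8 & p35 -> p9]; r7 [p21 & p37 -> p34]; r9 [p27 -> p2]. Adds p9, p34, p2.
Round 2: r1 [p34 & p4 -> p25]; r11 [p2 & p21 & p4 -> p32]. Adds p25, p32.
Round 3: r4 [p25 -> p23]; r10 [p32 & p25 -> p15]. Adds p23, p15.
Round 4: r8 [p15 & p9 -> p19]. Adds p19.
p23 appears in round 3, so it is derivable.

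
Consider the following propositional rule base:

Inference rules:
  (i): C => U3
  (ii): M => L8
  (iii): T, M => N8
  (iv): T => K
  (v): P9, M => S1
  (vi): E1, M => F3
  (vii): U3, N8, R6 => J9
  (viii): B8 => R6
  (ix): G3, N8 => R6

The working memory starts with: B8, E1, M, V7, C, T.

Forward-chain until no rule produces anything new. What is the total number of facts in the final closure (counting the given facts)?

13

Round 1 — (i), (ii), (iii), (iv), (vi), (viii), derive U3, L8, N8, K, F3, R6.
Round 2 — (vii), derive J9.
Closure: {B8, C, E1, F3, J9, K, L8, M, N8, R6, T, U3, V7} — 13 facts.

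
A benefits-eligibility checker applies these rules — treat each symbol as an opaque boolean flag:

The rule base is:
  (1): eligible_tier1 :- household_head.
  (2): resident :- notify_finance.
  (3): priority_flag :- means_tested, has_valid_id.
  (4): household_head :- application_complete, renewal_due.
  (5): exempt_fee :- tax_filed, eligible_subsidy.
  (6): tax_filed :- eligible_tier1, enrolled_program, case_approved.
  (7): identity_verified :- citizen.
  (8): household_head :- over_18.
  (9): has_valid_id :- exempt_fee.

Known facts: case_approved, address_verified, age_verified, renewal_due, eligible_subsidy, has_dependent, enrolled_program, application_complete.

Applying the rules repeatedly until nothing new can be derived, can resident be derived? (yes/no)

Round 1 fires (4), giving household_head.
Round 2 fires (1), giving eligible_tier1.
Round 3 fires (6), giving tax_filed.
Round 4 fires (5), giving exempt_fee.
Round 5 fires (9), giving has_valid_id.
Fixed point reached. resident is concluded only by (2); (2) needs notify_finance (never derived).

no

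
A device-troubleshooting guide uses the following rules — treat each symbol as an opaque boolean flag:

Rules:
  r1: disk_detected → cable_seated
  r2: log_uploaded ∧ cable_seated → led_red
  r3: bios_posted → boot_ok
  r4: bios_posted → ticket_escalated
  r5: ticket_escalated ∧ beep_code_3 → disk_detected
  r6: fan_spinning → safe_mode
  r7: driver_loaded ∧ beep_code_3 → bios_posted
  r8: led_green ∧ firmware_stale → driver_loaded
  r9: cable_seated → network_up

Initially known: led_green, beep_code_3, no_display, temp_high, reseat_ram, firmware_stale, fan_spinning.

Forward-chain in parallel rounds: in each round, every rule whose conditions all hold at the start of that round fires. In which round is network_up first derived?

6

[1] r6 [fan_spinning → safe_mode]; r8 [led_green ∧ firmware_stale → driver_loaded]. ⇒ new: safe_mode, driver_loaded.
[2] r7 [driver_loaded ∧ beep_code_3 → bios_posted]. ⇒ new: bios_posted.
[3] r3 [bios_posted → boot_ok]; r4 [bios_posted → ticket_escalated]. ⇒ new: boot_ok, ticket_escalated.
[4] r5 [ticket_escalated ∧ beep_code_3 → disk_detected]. ⇒ new: disk_detected.
[5] r1 [disk_detected → cable_seated]. ⇒ new: cable_seated.
[6] r9 [cable_seated → network_up]. ⇒ new: network_up.
network_up first appears in round 6.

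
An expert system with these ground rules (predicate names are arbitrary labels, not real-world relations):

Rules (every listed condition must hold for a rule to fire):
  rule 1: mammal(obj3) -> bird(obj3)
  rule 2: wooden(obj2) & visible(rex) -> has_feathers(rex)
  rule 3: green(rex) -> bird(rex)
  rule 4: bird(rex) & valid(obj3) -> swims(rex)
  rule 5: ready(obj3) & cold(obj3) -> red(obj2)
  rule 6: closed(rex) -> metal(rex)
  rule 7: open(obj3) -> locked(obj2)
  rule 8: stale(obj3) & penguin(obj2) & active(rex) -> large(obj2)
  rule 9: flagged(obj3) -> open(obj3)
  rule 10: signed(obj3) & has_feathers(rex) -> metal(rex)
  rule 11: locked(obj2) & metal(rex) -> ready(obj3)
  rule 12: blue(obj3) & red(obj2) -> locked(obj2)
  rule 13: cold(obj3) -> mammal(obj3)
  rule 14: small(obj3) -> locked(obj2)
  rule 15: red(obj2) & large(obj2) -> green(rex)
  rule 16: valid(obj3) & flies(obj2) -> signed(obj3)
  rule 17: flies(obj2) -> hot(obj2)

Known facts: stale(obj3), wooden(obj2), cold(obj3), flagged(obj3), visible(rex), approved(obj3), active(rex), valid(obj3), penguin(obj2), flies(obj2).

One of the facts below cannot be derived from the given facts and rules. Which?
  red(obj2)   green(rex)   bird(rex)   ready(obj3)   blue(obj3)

Round 1 fires rule 2, rule 8, rule 9, rule 13, rule 16, rule 17, giving has_feathers(rex), large(obj2), open(obj3), mammal(obj3), signed(obj3), hot(obj2).
Round 2 fires rule 1, rule 7, rule 10, giving bird(obj3), locked(obj2), metal(rex).
Round 3 fires rule 11, giving ready(obj3).
Round 4 fires rule 5, giving red(obj2).
Round 5 fires rule 15, giving green(rex).
Round 6 fires rule 3, giving bird(rex).
Round 7 fires rule 4, giving swims(rex).
Derived: bird(rex) (round 6), ready(obj3) (round 3), red(obj2) (round 4), green(rex) (round 5). blue(obj3) never appears in any round.

blue(obj3)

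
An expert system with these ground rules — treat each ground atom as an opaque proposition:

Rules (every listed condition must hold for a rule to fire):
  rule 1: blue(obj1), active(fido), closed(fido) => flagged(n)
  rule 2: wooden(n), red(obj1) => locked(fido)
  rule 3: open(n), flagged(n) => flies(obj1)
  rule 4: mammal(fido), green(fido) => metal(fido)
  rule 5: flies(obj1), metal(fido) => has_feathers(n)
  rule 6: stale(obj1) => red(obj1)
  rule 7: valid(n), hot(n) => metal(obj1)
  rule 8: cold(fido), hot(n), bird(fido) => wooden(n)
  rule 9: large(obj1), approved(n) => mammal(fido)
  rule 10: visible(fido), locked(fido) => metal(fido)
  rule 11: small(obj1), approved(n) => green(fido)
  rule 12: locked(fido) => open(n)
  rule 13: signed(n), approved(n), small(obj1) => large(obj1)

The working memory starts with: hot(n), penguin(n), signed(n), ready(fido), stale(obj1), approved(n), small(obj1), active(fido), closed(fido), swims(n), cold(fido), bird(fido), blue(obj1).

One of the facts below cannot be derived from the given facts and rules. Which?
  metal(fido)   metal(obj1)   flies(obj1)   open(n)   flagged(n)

metal(obj1)

[1] rule 1 [blue(obj1), active(fido), closed(fido) => flagged(n)]; rule 6 [stale(obj1) => red(obj1)]; rule 8 [cold(fido), hot(n), bird(fido) => wooden(n)]; rule 11 [small(obj1), approved(n) => green(fido)]; rule 13 [signed(n), approved(n), small(obj1) => large(obj1)]. ⇒ new: flagged(n), red(obj1), wooden(n), green(fido), large(obj1).
[2] rule 2 [wooden(n), red(obj1) => locked(fido)]; rule 9 [large(obj1), approved(n) => mammal(fido)]. ⇒ new: locked(fido), mammal(fido).
[3] rule 4 [mammal(fido), green(fido) => metal(fido)]; rule 12 [locked(fido) => open(n)]. ⇒ new: metal(fido), open(n).
[4] rule 3 [open(n), flagged(n) => flies(obj1)]. ⇒ new: flies(obj1).
[5] rule 5 [flies(obj1), metal(fido) => has_feathers(n)]. ⇒ new: has_feathers(n).
Derived: flagged(n) (round 1), open(n) (round 3), flies(obj1) (round 4), metal(fido) (round 3). metal(obj1) never appears in any round.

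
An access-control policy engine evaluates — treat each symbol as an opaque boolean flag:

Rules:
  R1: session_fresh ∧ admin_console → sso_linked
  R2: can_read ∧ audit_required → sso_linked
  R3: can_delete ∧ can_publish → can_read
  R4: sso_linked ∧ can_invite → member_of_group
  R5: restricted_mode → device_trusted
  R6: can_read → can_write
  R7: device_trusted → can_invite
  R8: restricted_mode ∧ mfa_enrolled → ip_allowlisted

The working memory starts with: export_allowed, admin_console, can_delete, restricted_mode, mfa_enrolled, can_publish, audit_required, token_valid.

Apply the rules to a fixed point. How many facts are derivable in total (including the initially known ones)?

Round 1: R3 [can_delete ∧ can_publish → can_read]; R5 [restricted_mode → device_trusted]; R8 [restricted_mode ∧ mfa_enrolled → ip_allowlisted]. New: can_read, device_trusted, ip_allowlisted.
Round 2: R2 [can_read ∧ audit_required → sso_linked]; R6 [can_read → can_write]; R7 [device_trusted → can_invite]. New: sso_linked, can_write, can_invite.
Round 3: R4 [sso_linked ∧ can_invite → member_of_group]. New: member_of_group.
Closure: {admin_console, audit_required, can_delete, can_invite, can_publish, can_read, can_write, device_trusted, export_allowed, ip_allowlisted, member_of_group, mfa_enrolled, restricted_mode, sso_linked, token_valid} — 15 facts.

15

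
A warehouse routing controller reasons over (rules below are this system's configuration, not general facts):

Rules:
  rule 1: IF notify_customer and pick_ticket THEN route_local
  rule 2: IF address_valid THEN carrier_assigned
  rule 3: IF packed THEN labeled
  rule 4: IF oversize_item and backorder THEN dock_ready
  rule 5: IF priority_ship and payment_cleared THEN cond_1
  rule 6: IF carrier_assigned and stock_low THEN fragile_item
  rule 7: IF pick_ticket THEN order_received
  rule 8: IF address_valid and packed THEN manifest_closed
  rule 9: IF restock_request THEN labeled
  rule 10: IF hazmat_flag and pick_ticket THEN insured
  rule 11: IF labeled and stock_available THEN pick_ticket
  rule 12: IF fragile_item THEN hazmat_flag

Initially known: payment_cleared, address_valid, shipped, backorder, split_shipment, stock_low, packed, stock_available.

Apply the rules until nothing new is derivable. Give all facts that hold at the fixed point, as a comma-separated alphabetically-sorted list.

Round 1: rule 2 [IF address_valid THEN carrier_assigned]; rule 3 [IF packed THEN labeled]; rule 8 [IF address_valid and packed THEN manifest_closed]. New: carrier_assigned, labeled, manifest_closed.
Round 2: rule 6 [IF carrier_assigned and stock_low THEN fragile_item]; rule 11 [IF labeled and stock_available THEN pick_ticket]. New: fragile_item, pick_ticket.
Round 3: rule 7 [IF pick_ticket THEN order_received]; rule 12 [IF fragile_item THEN hazmat_flag]. New: order_received, hazmat_flag.
Round 4: rule 10 [IF hazmat_flag and pick_ticket THEN insured]. New: insured.

address_valid, backorder, carrier_assigned, fragile_item, hazmat_flag, insured, labeled, manifest_closed, order_received, packed, payment_cleared, pick_ticket, shipped, split_shipment, stock_available, stock_low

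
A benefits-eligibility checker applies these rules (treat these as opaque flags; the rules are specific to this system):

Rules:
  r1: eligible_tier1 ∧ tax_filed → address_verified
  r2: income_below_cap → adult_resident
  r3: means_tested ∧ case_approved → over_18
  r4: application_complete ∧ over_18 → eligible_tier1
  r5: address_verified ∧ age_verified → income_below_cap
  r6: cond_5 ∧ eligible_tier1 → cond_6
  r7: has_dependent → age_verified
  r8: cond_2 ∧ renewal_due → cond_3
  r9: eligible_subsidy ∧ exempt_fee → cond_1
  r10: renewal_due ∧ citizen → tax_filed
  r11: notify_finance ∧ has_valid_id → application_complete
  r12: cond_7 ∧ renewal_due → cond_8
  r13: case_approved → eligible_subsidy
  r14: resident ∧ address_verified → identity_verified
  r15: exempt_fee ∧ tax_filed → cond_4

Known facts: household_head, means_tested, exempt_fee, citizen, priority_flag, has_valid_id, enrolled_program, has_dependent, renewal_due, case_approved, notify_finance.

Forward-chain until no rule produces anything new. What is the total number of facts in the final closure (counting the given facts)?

22

[1] r3 [means_tested ∧ case_approved → over_18]; r7 [has_dependent → age_verified]; r10 [renewal_due ∧ citizen → tax_filed]; r11 [notify_finance ∧ has_valid_id → application_complete]; r13 [case_approved → eligible_subsidy]. ⇒ new: over_18, age_verified, tax_filed, application_complete, eligible_subsidy.
[2] r4 [application_complete ∧ over_18 → eligible_tier1]; r9 [eligible_subsidy ∧ exempt_fee → cond_1]; r15 [exempt_fee ∧ tax_filed → cond_4]. ⇒ new: eligible_tier1, cond_1, cond_4.
[3] r1 [eligible_tier1 ∧ tax_filed → address_verified]. ⇒ new: address_verified.
[4] r5 [address_verified ∧ age_verified → income_below_cap]. ⇒ new: income_below_cap.
[5] r2 [income_below_cap → adult_resident]. ⇒ new: adult_resident.
Closure: {address_verified, adult_resident, age_verified, application_complete, case_approved, citizen, cond_1, cond_4, eligible_subsidy, eligible_tier1, enrolled_program, exempt_fee, has_dependent, has_valid_id, household_head, income_below_cap, means_tested, notify_finance, over_18, priority_flag, renewal_due, tax_filed} — 22 facts.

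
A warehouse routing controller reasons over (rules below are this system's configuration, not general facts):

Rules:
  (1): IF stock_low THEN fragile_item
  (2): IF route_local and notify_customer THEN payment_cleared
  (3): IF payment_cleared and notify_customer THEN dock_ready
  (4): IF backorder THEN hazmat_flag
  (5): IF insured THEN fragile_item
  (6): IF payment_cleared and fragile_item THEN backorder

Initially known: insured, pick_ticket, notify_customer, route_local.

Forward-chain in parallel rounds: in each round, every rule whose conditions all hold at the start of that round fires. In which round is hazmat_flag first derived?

[1] (2) [IF route_local and notify_customer THEN payment_cleared]; (5) [IF insured THEN fragile_item]. ⇒ new: payment_cleared, fragile_item.
[2] (3) [IF payment_cleared and notify_customer THEN dock_ready]; (6) [IF payment_cleared and fragile_item THEN backorder]. ⇒ new: dock_ready, backorder.
[3] (4) [IF backorder THEN hazmat_flag]. ⇒ new: hazmat_flag.
hazmat_flag first appears in round 3.

3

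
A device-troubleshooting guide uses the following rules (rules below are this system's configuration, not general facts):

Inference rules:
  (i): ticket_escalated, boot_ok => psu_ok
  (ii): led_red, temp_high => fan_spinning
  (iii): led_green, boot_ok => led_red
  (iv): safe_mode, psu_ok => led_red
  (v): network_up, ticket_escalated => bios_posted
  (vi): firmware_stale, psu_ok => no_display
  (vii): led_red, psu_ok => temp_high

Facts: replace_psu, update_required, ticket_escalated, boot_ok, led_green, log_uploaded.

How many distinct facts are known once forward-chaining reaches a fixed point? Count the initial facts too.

10

Round 1 fires (i), (iii), giving psu_ok, led_red.
Round 2 fires (vii), giving temp_high.
Round 3 fires (ii), giving fan_spinning.
Closure: {boot_ok, fan_spinning, led_green, led_red, log_uploaded, psu_ok, replace_psu, temp_high, ticket_escalated, update_required} — 10 facts.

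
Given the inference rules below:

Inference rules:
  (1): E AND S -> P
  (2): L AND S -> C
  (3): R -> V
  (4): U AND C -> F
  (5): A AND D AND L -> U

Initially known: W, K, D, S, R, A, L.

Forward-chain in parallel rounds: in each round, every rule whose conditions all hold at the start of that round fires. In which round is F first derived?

Round 1: (2) [L AND S -> C]; (3) [R -> V]; (5) [A AND D AND L -> U]. New: C, V, U.
Round 2: (4) [U AND C -> F]. New: F.
F first appears in round 2.

2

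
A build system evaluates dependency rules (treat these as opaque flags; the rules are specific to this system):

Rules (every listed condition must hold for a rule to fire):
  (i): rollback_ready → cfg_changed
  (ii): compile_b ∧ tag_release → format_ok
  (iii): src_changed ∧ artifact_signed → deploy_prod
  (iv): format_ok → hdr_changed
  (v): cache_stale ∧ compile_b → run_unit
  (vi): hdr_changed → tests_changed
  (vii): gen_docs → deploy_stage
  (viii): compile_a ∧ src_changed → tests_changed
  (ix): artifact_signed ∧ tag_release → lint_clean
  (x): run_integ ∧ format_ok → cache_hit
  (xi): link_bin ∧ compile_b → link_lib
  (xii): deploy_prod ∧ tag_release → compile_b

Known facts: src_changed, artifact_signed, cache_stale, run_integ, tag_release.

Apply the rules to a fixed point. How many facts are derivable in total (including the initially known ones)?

13

Round 1: (iii) [src_changed ∧ artifact_signed → deploy_prod]; (ix) [artifact_signed ∧ tag_release → lint_clean]. New: deploy_prod, lint_clean.
Round 2: (xii) [deploy_prod ∧ tag_release → compile_b]. New: compile_b.
Round 3: (ii) [compile_b ∧ tag_release → format_ok]; (v) [cache_stale ∧ compile_b → run_unit]. New: format_ok, run_unit.
Round 4: (iv) [format_ok → hdr_changed]; (x) [run_integ ∧ format_ok → cache_hit]. New: hdr_changed, cache_hit.
Round 5: (vi) [hdr_changed → tests_changed]. New: tests_changed.
Closure: {artifact_signed, cache_hit, cache_stale, compile_b, deploy_prod, format_ok, hdr_changed, lint_clean, run_integ, run_unit, src_changed, tag_release, tests_changed} — 13 facts.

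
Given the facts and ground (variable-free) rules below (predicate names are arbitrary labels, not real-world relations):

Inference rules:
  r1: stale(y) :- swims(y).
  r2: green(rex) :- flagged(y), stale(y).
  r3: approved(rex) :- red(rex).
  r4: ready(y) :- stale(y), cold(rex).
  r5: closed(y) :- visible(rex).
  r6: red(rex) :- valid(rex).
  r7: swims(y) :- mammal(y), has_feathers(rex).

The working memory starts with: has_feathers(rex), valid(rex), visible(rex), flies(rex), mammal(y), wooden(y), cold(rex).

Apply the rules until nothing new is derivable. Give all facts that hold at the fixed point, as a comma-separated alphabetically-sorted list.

[1] r5 [closed(y) :- visible(rex).]; r6 [red(rex) :- valid(rex).]; r7 [swims(y) :- mammal(y), has_feathers(rex).]. ⇒ new: closed(y), red(rex), swims(y).
[2] r1 [stale(y) :- swims(y).]; r3 [approved(rex) :- red(rex).]. ⇒ new: stale(y), approved(rex).
[3] r4 [ready(y) :- stale(y), cold(rex).]. ⇒ new: ready(y).

approved(rex), closed(y), cold(rex), flies(rex), has_feathers(rex), mammal(y), ready(y), red(rex), stale(y), swims(y), valid(rex), visible(rex), wooden(y)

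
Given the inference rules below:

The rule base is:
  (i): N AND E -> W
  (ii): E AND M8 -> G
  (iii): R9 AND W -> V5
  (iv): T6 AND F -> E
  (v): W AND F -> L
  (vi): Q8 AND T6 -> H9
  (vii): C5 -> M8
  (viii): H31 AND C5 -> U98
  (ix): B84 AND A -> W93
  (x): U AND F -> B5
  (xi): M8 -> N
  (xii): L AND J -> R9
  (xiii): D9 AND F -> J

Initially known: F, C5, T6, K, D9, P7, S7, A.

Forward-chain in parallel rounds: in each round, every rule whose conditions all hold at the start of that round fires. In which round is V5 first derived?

6

Round 1: (iv) [T6 AND F -> E]; (vii) [C5 -> M8]; (xiii) [D9 AND F -> J]. Adds E, M8, J.
Round 2: (ii) [E AND M8 -> G]; (xi) [M8 -> N]. Adds G, N.
Round 3: (i) [N AND E -> W]. Adds W.
Round 4: (v) [W AND F -> L]. Adds L.
Round 5: (xii) [L AND J -> R9]. Adds R9.
Round 6: (iii) [R9 AND W -> V5]. Adds V5.
V5 first appears in round 6.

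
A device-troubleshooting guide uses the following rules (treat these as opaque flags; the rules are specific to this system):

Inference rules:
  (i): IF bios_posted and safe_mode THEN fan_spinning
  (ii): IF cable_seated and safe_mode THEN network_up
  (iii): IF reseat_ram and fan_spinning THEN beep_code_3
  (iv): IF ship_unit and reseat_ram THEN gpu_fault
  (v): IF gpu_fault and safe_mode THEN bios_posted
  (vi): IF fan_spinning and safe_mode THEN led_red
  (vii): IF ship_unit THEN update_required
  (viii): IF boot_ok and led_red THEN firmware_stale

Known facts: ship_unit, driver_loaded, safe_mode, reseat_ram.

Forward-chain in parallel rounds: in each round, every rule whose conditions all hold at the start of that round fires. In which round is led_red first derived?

4

Round 1 — (iv), (vii), derive gpu_fault, update_required.
Round 2 — (v), derive bios_posted.
Round 3 — (i), derive fan_spinning.
Round 4 — (iii), (vi), derive beep_code_3, led_red.
led_red first appears in round 4.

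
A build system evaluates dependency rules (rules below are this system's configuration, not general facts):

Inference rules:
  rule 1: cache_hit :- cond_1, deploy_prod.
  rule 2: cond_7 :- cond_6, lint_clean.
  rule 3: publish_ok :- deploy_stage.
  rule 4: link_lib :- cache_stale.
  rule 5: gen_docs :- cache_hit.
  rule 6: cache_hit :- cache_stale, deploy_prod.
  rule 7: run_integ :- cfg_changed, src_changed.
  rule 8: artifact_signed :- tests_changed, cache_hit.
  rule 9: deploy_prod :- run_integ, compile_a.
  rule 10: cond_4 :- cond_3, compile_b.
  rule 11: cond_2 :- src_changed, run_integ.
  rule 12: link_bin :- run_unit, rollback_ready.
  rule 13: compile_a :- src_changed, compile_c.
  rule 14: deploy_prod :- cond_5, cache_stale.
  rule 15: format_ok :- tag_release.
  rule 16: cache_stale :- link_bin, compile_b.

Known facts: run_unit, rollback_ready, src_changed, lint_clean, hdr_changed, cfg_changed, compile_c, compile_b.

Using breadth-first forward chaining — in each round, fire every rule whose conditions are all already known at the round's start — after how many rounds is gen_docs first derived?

Round 1 — rule 7, rule 12, rule 13, derive run_integ, link_bin, compile_a.
Round 2 — rule 9, rule 11, rule 16, derive deploy_prod, cond_2, cache_stale.
Round 3 — rule 4, rule 6, derive link_lib, cache_hit.
Round 4 — rule 5, derive gen_docs.
gen_docs first appears in round 4.

4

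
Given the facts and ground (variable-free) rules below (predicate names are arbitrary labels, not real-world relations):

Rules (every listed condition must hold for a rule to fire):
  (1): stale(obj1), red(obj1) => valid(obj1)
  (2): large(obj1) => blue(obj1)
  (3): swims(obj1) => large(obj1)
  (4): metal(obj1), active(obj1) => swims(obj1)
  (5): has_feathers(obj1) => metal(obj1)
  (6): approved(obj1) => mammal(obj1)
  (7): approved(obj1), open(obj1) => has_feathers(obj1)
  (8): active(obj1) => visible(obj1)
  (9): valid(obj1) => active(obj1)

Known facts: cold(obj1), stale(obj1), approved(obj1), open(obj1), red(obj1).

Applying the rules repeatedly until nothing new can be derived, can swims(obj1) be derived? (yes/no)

yes

Round 1 — (1), (6), (7), derive valid(obj1), mammal(obj1), has_feathers(obj1).
Round 2 — (5), (9), derive metal(obj1), active(obj1).
Round 3 — (4), (8), derive swims(obj1), visible(obj1).
Round 4 — (3), derive large(obj1).
Round 5 — (2), derive blue(obj1).
swims(obj1) appears in round 3, so it is derivable.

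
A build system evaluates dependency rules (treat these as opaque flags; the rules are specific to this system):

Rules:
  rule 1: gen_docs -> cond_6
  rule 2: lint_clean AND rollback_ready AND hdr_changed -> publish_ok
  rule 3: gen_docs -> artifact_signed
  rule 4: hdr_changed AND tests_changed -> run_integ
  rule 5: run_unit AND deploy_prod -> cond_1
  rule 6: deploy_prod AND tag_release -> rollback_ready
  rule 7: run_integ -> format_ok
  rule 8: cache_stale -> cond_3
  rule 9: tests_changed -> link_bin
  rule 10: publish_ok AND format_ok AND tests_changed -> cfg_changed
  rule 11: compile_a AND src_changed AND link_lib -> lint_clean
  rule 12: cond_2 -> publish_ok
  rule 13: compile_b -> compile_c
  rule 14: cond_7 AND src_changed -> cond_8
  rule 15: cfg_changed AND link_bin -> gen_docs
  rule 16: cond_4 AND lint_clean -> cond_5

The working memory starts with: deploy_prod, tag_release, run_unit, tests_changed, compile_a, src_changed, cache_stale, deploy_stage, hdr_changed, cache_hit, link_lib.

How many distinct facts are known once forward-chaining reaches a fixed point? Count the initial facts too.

Round 1 fires rule 4, rule 5, rule 6, rule 8, rule 9, rule 11, giving run_integ, cond_1, rollback_ready, cond_3, link_bin, lint_clean.
Round 2 fires rule 2, rule 7, giving publish_ok, format_ok.
Round 3 fires rule 10, giving cfg_changed.
Round 4 fires rule 15, giving gen_docs.
Round 5 fires rule 1, rule 3, giving cond_6, artifact_signed.
Closure: {artifact_signed, cache_hit, cache_stale, cfg_changed, compile_a, cond_1, cond_3, cond_6, deploy_prod, deploy_stage, format_ok, gen_docs, hdr_changed, link_bin, link_lib, lint_clean, publish_ok, rollback_ready, run_integ, run_unit, src_changed, tag_release, tests_changed} — 23 facts.

23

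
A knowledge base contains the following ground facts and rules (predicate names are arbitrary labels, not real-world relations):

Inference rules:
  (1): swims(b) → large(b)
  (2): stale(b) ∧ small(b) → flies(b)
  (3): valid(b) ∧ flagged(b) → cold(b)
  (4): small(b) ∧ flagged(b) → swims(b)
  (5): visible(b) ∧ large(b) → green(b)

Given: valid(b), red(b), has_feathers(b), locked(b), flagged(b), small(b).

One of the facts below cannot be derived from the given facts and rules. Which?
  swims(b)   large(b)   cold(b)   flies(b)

Round 1 — (3), (4), derive cold(b), swims(b).
Round 2 — (1), derive large(b).
Derived: large(b) (round 2), swims(b) (round 1), cold(b) (round 1). flies(b) never appears in any round.

flies(b)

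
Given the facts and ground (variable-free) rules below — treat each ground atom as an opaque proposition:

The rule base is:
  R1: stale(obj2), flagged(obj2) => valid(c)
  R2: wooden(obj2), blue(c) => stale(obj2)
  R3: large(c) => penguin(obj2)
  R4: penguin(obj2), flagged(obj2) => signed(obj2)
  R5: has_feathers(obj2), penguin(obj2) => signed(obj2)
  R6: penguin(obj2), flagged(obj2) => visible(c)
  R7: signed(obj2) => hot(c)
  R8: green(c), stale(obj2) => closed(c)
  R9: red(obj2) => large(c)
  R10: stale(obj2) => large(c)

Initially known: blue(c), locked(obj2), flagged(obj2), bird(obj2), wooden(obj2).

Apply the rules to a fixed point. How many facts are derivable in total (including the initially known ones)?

Round 1 fires R2, giving stale(obj2).
Round 2 fires R1, R10, giving valid(c), large(c).
Round 3 fires R3, giving penguin(obj2).
Round 4 fires R4, R6, giving signed(obj2), visible(c).
Round 5 fires R7, giving hot(c).
Closure: {bird(obj2), blue(c), flagged(obj2), hot(c), large(c), locked(obj2), penguin(obj2), signed(obj2), stale(obj2), valid(c), visible(c), wooden(obj2)} — 12 facts.

12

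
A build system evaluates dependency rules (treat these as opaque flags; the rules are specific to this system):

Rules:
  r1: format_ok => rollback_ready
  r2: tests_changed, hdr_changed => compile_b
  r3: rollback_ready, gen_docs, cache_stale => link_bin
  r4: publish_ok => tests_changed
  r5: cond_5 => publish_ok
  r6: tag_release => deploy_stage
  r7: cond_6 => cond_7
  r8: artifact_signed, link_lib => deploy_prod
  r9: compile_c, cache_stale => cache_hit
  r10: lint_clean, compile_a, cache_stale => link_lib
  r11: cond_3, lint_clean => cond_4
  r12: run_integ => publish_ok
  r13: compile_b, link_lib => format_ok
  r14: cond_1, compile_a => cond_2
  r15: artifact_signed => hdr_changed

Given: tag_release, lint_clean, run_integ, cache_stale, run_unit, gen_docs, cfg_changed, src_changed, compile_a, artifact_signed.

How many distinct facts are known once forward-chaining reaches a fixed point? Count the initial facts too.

20

[1] r6 [tag_release => deploy_stage]; r10 [lint_clean, compile_a, cache_stale => link_lib]; r12 [run_integ => publish_ok]; r15 [artifact_signed => hdr_changed]. ⇒ new: deploy_stage, link_lib, publish_ok, hdr_changed.
[2] r4 [publish_ok => tests_changed]; r8 [artifact_signed, link_lib => deploy_prod]. ⇒ new: tests_changed, deploy_prod.
[3] r2 [tests_changed, hdr_changed => compile_b]. ⇒ new: compile_b.
[4] r13 [compile_b, link_lib => format_ok]. ⇒ new: format_ok.
[5] r1 [format_ok => rollback_ready]. ⇒ new: rollback_ready.
[6] r3 [rollback_ready, gen_docs, cache_stale => link_bin]. ⇒ new: link_bin.
Closure: {artifact_signed, cache_stale, cfg_changed, compile_a, compile_b, deploy_prod, deploy_stage, format_ok, gen_docs, hdr_changed, link_bin, link_lib, lint_clean, publish_ok, rollback_ready, run_integ, run_unit, src_changed, tag_release, tests_changed} — 20 facts.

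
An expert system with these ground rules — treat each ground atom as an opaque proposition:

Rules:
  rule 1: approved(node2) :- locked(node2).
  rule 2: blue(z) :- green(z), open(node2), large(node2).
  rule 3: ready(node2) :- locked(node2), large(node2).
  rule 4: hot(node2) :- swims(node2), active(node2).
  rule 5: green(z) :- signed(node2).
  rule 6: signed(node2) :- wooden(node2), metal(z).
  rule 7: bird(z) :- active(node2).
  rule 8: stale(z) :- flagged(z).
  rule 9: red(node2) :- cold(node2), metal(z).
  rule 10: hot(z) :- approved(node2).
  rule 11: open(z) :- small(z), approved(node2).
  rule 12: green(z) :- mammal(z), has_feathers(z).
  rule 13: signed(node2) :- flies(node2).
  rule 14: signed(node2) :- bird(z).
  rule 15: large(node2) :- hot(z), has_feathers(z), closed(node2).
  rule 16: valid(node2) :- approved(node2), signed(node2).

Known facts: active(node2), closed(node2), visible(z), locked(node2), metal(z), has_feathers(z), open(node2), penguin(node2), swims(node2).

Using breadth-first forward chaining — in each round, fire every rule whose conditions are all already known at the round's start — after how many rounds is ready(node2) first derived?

4

[1] rule 1 [approved(node2) :- locked(node2).]; rule 4 [hot(node2) :- swims(node2), active(node2).]; rule 7 [bird(z) :- active(node2).]. ⇒ new: approved(node2), hot(node2), bird(z).
[2] rule 10 [hot(z) :- approved(node2).]; rule 14 [signed(node2) :- bird(z).]. ⇒ new: hot(z), signed(node2).
[3] rule 5 [green(z) :- signed(node2).]; rule 15 [large(node2) :- hot(z), has_feathers(z), closed(node2).]; rule 16 [valid(node2) :- approved(node2), signed(node2).]. ⇒ new: green(z), large(node2), valid(node2).
[4] rule 2 [blue(z) :- green(z), open(node2), large(node2).]; rule 3 [ready(node2) :- locked(node2), large(node2).]. ⇒ new: blue(z), ready(node2).
ready(node2) first appears in round 4.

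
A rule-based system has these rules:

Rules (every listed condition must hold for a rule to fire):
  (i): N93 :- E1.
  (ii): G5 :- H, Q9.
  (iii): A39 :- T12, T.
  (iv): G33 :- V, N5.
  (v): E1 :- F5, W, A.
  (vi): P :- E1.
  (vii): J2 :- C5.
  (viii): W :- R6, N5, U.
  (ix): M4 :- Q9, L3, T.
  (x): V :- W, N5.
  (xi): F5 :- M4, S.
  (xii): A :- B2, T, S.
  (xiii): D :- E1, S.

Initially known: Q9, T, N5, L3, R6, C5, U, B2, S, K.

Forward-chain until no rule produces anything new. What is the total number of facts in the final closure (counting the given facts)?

21

Round 1: (vii) [J2 :- C5.]; (viii) [W :- R6, N5, U.]; (ix) [M4 :- Q9, L3, T.]; (xii) [A :- B2, T, S.]. New: J2, W, M4, A.
Round 2: (x) [V :- W, N5.]; (xi) [F5 :- M4, S.]. New: V, F5.
Round 3: (iv) [G33 :- V, N5.]; (v) [E1 :- F5, W, A.]. New: G33, E1.
Round 4: (i) [N93 :- E1.]; (vi) [P :- E1.]; (xiii) [D :- E1, S.]. New: N93, P, D.
Closure: {A, B2, C5, D, E1, F5, G33, J2, K, L3, M4, N5, N93, P, Q9, R6, S, T, U, V, W} — 21 facts.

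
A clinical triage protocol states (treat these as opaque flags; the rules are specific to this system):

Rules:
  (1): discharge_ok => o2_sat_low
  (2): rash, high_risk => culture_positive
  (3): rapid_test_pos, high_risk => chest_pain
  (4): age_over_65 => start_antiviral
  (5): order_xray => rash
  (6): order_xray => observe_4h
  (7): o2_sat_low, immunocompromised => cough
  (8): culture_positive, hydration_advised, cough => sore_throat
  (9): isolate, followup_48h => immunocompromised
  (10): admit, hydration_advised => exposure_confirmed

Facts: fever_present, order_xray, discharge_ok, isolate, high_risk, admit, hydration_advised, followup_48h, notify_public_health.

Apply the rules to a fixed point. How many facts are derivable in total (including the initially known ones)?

Round 1: (1) [discharge_ok => o2_sat_low]; (5) [order_xray => rash]; (6) [order_xray => observe_4h]; (9) [isolate, followup_48h => immunocompromised]; (10) [admit, hydration_advised => exposure_confirmed]. Adds o2_sat_low, rash, observe_4h, immunocompromised, exposure_confirmed.
Round 2: (2) [rash, high_risk => culture_positive]; (7) [o2_sat_low, immunocompromised => cough]. Adds culture_positive, cough.
Round 3: (8) [culture_positive, hydration_advised, cough => sore_throat]. Adds sore_throat.
Closure: {admit, cough, culture_positive, discharge_ok, exposure_confirmed, fever_present, followup_48h, high_risk, hydration_advised, immunocompromised, isolate, notify_public_health, o2_sat_low, observe_4h, order_xray, rash, sore_throat} — 17 facts.

17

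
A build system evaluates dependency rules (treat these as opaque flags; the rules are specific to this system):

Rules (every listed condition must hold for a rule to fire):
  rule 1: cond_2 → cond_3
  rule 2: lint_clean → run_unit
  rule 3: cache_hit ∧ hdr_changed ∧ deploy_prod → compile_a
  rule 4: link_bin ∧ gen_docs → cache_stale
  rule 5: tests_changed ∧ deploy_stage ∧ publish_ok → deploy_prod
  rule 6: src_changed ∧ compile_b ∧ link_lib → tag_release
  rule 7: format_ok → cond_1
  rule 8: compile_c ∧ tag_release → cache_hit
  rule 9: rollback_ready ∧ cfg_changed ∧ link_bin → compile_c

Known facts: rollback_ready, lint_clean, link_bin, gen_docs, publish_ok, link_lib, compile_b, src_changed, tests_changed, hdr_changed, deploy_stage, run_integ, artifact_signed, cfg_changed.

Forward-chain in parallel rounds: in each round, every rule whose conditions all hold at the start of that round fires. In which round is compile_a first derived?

Round 1: rule 2 [lint_clean → run_unit]; rule 4 [link_bin ∧ gen_docs → cache_stale]; rule 5 [tests_changed ∧ deploy_stage ∧ publish_ok → deploy_prod]; rule 6 [src_changed ∧ compile_b ∧ link_lib → tag_release]; rule 9 [rollback_ready ∧ cfg_changed ∧ link_bin → compile_c]. Adds run_unit, cache_stale, deploy_prod, tag_release, compile_c.
Round 2: rule 8 [compile_c ∧ tag_release → cache_hit]. Adds cache_hit.
Round 3: rule 3 [cache_hit ∧ hdr_changed ∧ deploy_prod → compile_a]. Adds compile_a.
compile_a first appears in round 3.

3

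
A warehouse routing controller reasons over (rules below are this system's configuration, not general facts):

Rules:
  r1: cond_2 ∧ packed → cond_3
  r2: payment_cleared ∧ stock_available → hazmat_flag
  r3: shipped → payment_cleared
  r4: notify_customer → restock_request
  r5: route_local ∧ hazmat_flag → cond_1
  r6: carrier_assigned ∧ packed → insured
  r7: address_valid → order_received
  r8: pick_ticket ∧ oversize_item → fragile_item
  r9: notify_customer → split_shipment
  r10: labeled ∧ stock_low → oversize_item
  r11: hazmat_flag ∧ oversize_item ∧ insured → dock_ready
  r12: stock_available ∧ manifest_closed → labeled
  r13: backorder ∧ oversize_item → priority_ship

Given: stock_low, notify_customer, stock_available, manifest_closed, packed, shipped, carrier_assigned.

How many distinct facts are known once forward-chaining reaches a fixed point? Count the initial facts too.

Round 1: r3 [shipped → payment_cleared]; r4 [notify_customer → restock_request]; r6 [carrier_assigned ∧ packed → insured]; r9 [notify_customer → split_shipment]; r12 [stock_available ∧ manifest_closed → labeled]. Adds payment_cleared, restock_request, insured, split_shipment, labeled.
Round 2: r2 [payment_cleared ∧ stock_available → hazmat_flag]; r10 [labeled ∧ stock_low → oversize_item]. Adds hazmat_flag, oversize_item.
Round 3: r11 [hazmat_flag ∧ oversize_item ∧ insured → dock_ready]. Adds dock_ready.
Closure: {carrier_assigned, dock_ready, hazmat_flag, insured, labeled, manifest_closed, notify_customer, oversize_item, packed, payment_cleared, restock_request, shipped, split_shipment, stock_available, stock_low} — 15 facts.

15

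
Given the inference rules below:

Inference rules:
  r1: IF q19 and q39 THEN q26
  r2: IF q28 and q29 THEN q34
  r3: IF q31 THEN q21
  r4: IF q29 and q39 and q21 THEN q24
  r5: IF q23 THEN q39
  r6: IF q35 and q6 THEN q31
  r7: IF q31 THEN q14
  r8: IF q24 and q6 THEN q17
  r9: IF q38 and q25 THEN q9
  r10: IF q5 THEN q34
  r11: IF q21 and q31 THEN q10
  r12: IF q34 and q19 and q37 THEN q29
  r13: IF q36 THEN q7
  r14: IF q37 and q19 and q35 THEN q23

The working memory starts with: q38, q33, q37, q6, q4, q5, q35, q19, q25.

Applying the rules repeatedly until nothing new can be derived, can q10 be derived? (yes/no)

yes

Round 1 — r6, r9, r10, r14, derive q31, q9, q34, q23.
Round 2 — r3, r5, r7, r12, derive q21, q39, q14, q29.
Round 3 — r1, r4, r11, derive q26, q24, q10.
Round 4 — r8, derive q17.
q10 appears in round 3, so it is derivable.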